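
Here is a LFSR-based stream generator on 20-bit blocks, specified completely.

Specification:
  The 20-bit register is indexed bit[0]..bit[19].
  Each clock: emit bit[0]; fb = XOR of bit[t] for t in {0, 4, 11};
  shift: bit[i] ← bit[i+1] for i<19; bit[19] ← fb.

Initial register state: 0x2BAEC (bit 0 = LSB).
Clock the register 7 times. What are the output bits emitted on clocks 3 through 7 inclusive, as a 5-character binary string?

reg_0 = 0x2BAEC
clock 1: out=0, reg = 0x95D76
clock 2: out=0, reg = 0x4AEBB
clock 3: out=1, reg = 0xA575D
clock 4: out=1, reg = 0x52BAE
clock 5: out=0, reg = 0xA95D7
clock 6: out=1, reg = 0x54AEB
clock 7: out=1, reg = 0x2A575

11011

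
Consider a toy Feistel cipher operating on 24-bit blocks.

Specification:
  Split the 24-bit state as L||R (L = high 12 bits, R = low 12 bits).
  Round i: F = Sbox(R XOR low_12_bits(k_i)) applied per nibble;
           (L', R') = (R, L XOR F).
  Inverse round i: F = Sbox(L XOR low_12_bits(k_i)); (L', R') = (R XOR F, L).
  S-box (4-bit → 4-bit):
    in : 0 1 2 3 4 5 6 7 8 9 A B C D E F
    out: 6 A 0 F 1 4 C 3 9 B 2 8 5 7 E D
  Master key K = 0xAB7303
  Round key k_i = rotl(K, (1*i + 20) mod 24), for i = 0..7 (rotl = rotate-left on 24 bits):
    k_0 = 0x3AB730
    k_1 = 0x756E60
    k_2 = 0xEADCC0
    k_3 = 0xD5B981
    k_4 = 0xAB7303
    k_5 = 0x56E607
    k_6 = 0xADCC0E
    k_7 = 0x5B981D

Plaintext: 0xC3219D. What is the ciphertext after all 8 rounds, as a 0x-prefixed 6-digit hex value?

0x99448D

s_0 = plaintext = 0xC3219D
s_1 = Round(s_0, k_0) = 0x19D015
s_2 = Round(s_1, k_1) = 0x015FA9
s_3 = Round(s_2, k_2) = 0xFA9FDE
s_4 = Round(s_3, k_3) = 0xFDE3E4
s_5 = Round(s_4, k_4) = 0x3E493D
s_6 = Round(s_5, k_5) = 0x93DE16
s_7 = Round(s_6, k_6) = 0xE16994
s_8 = Round(s_7, k_7) = 0x99448D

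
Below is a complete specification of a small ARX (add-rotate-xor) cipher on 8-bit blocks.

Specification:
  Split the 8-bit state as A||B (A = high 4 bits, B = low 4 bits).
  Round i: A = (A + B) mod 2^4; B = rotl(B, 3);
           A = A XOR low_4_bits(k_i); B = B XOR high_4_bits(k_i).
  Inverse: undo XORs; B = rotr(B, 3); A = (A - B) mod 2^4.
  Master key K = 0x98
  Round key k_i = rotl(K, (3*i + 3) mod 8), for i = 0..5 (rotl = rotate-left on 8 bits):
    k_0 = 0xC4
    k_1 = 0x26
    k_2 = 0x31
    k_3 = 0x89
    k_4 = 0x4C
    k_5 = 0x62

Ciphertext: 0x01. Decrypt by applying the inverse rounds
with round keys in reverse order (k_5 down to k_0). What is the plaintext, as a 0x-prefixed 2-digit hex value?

0xC5

s_0 = ciphertext = 0x01
s_1 = InvRound(s_0, k_5) = 0x4E
s_2 = InvRound(s_1, k_4) = 0x35
s_3 = InvRound(s_2, k_3) = 0xFB
s_4 = InvRound(s_3, k_2) = 0xD1
s_5 = InvRound(s_4, k_1) = 0x56
s_6 = InvRound(s_5, k_0) = 0xC5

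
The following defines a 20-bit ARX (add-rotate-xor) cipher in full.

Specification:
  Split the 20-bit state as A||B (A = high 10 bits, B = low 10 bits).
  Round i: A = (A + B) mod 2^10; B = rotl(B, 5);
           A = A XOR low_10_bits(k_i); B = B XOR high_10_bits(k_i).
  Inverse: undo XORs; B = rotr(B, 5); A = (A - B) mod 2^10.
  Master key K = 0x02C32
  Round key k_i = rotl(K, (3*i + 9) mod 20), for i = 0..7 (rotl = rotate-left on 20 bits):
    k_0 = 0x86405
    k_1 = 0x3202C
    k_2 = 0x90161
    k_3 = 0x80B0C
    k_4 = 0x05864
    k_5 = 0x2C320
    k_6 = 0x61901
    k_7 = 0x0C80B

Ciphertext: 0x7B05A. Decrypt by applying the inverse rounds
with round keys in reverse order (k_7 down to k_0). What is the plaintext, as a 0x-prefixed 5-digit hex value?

0x0FF3C

s_0 = ciphertext = 0x7B05A
s_1 = InvRound(s_0, k_7) = 0x39103
s_2 = InvRound(s_1, k_6) = 0x504A4
s_3 = InvRound(s_2, k_5) = 0xF8680
s_4 = InvRound(s_3, k_4) = 0x2C6D4
s_5 = InvRound(s_4, k_3) = 0x3DEC6
s_6 = InvRound(s_5, k_2) = 0x348C4
s_7 = InvRound(s_6, k_1) = 0xDF980
s_8 = InvRound(s_7, k_0) = 0x0FF3C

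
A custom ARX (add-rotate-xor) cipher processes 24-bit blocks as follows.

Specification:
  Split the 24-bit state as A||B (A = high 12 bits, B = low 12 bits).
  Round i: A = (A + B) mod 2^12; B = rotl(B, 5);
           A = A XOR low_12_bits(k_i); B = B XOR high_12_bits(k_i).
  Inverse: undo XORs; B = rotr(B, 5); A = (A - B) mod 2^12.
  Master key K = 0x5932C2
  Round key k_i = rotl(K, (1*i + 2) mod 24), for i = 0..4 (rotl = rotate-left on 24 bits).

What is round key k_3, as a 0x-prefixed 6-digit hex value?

K = 0x5932C2
k_0 = rotl(K, (1*0+2) mod 24) = rotl(K, 2) = 0x64CB09
k_1 = rotl(K, (1*1+2) mod 24) = rotl(K, 3) = 0xC99612
k_2 = rotl(K, (1*2+2) mod 24) = rotl(K, 4) = 0x932C25
k_3 = rotl(K, (1*3+2) mod 24) = rotl(K, 5) = 0x26584B

0x26584B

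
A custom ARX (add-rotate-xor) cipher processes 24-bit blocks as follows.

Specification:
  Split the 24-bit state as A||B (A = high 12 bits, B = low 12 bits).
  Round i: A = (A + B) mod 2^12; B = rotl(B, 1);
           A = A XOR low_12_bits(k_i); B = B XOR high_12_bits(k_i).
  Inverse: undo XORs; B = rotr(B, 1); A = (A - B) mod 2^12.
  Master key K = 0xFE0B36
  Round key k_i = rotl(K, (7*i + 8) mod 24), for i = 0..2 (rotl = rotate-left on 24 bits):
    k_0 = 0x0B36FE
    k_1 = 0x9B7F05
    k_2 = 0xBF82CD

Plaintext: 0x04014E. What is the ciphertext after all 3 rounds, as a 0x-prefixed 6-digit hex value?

0x64E02B

s_0 = plaintext = 0x04014E
s_1 = Round(s_0, k_0) = 0x77022F
s_2 = Round(s_1, k_1) = 0x69ADE9
s_3 = Round(s_2, k_2) = 0x64E02B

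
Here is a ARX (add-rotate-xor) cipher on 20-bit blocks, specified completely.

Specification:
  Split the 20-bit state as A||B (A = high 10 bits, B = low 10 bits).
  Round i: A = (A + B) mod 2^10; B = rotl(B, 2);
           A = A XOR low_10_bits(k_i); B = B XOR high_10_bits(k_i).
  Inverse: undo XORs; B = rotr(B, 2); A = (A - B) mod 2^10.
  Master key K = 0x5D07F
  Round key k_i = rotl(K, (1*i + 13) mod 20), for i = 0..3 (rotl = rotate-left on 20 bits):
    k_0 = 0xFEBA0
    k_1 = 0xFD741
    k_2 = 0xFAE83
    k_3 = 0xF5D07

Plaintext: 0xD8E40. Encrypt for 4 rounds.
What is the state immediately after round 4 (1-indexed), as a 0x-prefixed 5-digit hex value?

0x03908

s_0 = plaintext = 0xD8E40
s_1 = Round(s_0, k_0) = 0x80EF8
s_2 = Round(s_1, k_1) = 0xEE817
s_3 = Round(s_2, k_2) = 0x54BB7
s_4 = Round(s_3, k_3) = 0x03908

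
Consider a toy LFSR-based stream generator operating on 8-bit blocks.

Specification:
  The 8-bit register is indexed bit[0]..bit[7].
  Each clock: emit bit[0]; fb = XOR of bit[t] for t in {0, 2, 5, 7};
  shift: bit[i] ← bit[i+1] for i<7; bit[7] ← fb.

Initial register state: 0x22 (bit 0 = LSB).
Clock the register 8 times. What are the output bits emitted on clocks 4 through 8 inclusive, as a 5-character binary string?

00100

reg_0 = 0x22
clock 1: out=0, reg = 0x91
clock 2: out=1, reg = 0x48
clock 3: out=0, reg = 0x24
clock 4: out=0, reg = 0x12
clock 5: out=0, reg = 0x09
clock 6: out=1, reg = 0x84
clock 7: out=0, reg = 0x42
clock 8: out=0, reg = 0x21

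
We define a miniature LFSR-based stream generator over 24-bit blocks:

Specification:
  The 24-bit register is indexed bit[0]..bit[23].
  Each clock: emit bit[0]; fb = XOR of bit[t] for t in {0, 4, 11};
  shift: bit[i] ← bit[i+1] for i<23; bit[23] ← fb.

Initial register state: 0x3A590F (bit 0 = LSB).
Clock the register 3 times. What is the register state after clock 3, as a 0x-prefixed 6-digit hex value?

0x874B21

reg_0 = 0x3A590F
clock 1: out=1, reg = 0x1D2C87
clock 2: out=1, reg = 0x0E9643
clock 3: out=1, reg = 0x874B21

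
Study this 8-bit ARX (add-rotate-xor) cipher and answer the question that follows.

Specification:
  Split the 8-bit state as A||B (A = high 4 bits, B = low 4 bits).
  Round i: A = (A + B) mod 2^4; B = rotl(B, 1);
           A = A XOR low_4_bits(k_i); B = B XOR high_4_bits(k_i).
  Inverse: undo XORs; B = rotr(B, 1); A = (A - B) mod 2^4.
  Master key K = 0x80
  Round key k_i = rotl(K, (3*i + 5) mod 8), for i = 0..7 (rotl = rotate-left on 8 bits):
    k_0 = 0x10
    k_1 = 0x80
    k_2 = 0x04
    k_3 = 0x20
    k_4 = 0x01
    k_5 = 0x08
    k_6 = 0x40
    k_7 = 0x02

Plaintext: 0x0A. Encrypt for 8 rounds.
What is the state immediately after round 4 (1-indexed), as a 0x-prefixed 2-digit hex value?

s_0 = plaintext = 0x0A
s_1 = Round(s_0, k_0) = 0xA4
s_2 = Round(s_1, k_1) = 0xE0
s_3 = Round(s_2, k_2) = 0xA0
s_4 = Round(s_3, k_3) = 0xA2
s_5 = Round(s_4, k_4) = 0xD4
s_6 = Round(s_5, k_5) = 0x98
s_7 = Round(s_6, k_6) = 0x15
s_8 = Round(s_7, k_7) = 0x4A

0xA2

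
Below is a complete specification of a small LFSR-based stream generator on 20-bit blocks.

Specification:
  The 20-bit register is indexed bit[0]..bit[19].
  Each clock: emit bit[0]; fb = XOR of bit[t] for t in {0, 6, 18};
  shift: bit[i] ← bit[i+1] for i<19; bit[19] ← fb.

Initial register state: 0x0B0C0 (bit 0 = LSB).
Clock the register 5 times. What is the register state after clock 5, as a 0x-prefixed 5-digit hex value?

0xF8586

reg_0 = 0x0B0C0
clock 1: out=0, reg = 0x85860
clock 2: out=0, reg = 0xC2C30
clock 3: out=0, reg = 0xE1618
clock 4: out=0, reg = 0xF0B0C
clock 5: out=0, reg = 0xF8586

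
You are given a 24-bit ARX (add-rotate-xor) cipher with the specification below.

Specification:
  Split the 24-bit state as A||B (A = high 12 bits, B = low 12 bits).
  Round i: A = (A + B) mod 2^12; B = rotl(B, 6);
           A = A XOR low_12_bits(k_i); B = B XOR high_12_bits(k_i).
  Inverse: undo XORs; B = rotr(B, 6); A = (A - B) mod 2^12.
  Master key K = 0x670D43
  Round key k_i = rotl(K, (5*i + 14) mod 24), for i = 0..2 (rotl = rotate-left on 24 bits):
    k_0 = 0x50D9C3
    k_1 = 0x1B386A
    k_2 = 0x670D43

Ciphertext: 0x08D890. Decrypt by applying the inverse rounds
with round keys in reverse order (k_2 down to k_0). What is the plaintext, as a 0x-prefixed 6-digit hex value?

0x734ADC

s_0 = ciphertext = 0x08D890
s_1 = InvRound(s_0, k_2) = 0x59383B
s_2 = InvRound(s_1, k_1) = 0xBD3226
s_3 = InvRound(s_2, k_0) = 0x734ADC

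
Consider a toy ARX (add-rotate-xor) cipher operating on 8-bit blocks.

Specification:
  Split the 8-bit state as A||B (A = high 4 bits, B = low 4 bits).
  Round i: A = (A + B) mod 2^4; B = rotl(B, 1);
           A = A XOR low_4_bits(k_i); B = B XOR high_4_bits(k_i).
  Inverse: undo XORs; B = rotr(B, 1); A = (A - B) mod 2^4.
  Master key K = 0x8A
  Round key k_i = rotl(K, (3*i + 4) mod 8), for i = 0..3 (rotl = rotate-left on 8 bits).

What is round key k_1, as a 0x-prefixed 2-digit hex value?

K = 0x8A
k_0 = rotl(K, (3*0+4) mod 8) = rotl(K, 4) = 0xA8
k_1 = rotl(K, (3*1+4) mod 8) = rotl(K, 7) = 0x45

0x45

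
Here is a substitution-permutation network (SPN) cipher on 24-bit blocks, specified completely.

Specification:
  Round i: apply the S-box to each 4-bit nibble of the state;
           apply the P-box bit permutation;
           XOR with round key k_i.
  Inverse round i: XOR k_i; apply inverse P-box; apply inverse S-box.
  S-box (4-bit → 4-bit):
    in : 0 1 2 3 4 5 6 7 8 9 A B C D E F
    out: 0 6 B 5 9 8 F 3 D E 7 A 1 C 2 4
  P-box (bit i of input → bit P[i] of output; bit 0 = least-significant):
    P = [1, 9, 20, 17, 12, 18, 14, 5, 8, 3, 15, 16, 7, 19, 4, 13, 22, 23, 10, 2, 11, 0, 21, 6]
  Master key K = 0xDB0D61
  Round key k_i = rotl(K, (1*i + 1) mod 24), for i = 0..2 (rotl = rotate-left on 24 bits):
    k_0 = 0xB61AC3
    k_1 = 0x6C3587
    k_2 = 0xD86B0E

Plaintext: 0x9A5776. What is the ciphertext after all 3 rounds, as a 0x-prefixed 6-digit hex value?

s_0 = plaintext = 0x9A5776
s_1 = Round(s_0, k_0) = 0x402D88
s_2 = Round(s_1, k_1) = 0x77CD65
s_3 = Round(s_2, k_2) = 0x1FB3AF

0x1FB3AF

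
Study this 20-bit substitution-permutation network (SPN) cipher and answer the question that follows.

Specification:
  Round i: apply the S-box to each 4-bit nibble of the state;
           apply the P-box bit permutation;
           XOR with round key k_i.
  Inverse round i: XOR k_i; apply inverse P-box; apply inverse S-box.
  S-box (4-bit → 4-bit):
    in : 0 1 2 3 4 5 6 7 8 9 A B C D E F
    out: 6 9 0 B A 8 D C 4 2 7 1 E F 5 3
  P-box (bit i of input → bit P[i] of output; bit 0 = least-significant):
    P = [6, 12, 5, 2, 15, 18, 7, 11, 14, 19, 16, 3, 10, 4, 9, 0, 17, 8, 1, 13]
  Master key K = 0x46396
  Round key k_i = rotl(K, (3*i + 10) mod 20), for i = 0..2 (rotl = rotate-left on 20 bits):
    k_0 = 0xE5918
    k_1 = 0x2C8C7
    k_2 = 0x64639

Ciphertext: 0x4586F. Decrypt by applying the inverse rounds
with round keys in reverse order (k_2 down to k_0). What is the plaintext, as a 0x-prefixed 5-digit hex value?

s_0 = ciphertext = 0x4586F
s_1 = InvRound(s_0, k_2) = 0xEA253
s_2 = InvRound(s_1, k_1) = 0x50FC5
s_3 = InvRound(s_2, k_0) = 0xBDD83

0xBDD83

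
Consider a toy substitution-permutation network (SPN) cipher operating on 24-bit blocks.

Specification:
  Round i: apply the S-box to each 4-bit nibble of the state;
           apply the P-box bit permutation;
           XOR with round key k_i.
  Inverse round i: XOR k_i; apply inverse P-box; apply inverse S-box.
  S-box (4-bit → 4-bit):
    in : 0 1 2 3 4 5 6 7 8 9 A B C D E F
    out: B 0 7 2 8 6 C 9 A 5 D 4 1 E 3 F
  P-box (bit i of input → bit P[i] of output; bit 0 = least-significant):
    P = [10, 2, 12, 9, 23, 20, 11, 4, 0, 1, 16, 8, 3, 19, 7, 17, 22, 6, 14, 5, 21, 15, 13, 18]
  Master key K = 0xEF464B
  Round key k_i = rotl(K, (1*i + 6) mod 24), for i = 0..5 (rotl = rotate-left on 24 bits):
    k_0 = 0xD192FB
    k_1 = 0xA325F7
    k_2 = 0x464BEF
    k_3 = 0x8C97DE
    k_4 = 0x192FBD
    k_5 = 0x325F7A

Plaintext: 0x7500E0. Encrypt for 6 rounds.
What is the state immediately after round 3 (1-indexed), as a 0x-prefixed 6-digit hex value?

0x25DAE8

s_0 = plaintext = 0x7500E0
s_1 = Round(s_0, k_0) = 0x6FD5B4
s_2 = Round(s_1, k_1) = 0xEC4F15
s_3 = Round(s_2, k_2) = 0x25DAE8
s_4 = Round(s_3, k_3) = 0x37741B
s_5 = Round(s_4, k_4) = 0x5BBE95
s_6 = Round(s_5, k_5) = 0xB2A7FD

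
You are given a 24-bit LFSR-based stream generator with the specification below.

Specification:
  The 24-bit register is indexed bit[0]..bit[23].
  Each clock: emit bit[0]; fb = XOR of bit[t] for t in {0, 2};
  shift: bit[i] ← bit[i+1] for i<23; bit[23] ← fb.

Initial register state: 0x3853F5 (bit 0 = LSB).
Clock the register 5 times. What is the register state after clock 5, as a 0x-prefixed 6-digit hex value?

0x41C29F

reg_0 = 0x3853F5
clock 1: out=1, reg = 0x1C29FA
clock 2: out=0, reg = 0x0E14FD
clock 3: out=1, reg = 0x070A7E
clock 4: out=0, reg = 0x83853F
clock 5: out=1, reg = 0x41C29F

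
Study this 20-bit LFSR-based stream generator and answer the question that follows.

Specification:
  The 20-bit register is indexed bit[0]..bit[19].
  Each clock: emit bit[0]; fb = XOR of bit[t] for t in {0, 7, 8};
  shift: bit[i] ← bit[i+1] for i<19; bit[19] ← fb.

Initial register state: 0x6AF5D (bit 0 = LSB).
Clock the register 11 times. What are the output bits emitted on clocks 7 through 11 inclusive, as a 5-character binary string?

10111

reg_0 = 0x6AF5D
clock 1: out=1, reg = 0x357AE
clock 2: out=0, reg = 0x1ABD7
clock 3: out=1, reg = 0x8D5EB
clock 4: out=1, reg = 0xC6AF5
clock 5: out=1, reg = 0x6357A
clock 6: out=0, reg = 0xB1ABD
clock 7: out=1, reg = 0x58D5E
clock 8: out=0, reg = 0xAC6AF
clock 9: out=1, reg = 0x56357
clock 10: out=1, reg = 0x2B1AB
clock 11: out=1, reg = 0x958D5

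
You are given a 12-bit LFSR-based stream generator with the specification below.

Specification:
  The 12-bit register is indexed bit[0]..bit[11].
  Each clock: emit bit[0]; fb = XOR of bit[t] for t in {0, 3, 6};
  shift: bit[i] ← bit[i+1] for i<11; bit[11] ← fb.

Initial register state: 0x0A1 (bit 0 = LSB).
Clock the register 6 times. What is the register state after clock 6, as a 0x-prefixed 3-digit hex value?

reg_0 = 0x0A1
clock 1: out=1, reg = 0x850
clock 2: out=0, reg = 0xC28
clock 3: out=0, reg = 0xE14
clock 4: out=0, reg = 0x70A
clock 5: out=0, reg = 0xB85
clock 6: out=1, reg = 0xDC2

0xDC2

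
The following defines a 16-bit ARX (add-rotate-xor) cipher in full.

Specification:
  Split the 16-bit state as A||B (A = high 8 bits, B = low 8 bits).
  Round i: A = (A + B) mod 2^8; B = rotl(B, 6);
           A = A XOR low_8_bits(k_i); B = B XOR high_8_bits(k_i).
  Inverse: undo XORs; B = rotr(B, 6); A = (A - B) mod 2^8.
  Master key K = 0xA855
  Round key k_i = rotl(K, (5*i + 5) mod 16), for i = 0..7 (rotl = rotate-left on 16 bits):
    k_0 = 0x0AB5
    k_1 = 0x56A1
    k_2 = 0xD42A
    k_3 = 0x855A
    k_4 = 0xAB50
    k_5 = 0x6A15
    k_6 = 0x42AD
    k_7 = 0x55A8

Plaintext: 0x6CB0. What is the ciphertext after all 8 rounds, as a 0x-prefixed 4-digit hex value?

0xC880

s_0 = plaintext = 0x6CB0
s_1 = Round(s_0, k_0) = 0xA926
s_2 = Round(s_1, k_1) = 0x6EDF
s_3 = Round(s_2, k_2) = 0x6723
s_4 = Round(s_3, k_3) = 0xD04D
s_5 = Round(s_4, k_4) = 0x4DF8
s_6 = Round(s_5, k_5) = 0x5054
s_7 = Round(s_6, k_6) = 0x0957
s_8 = Round(s_7, k_7) = 0xC880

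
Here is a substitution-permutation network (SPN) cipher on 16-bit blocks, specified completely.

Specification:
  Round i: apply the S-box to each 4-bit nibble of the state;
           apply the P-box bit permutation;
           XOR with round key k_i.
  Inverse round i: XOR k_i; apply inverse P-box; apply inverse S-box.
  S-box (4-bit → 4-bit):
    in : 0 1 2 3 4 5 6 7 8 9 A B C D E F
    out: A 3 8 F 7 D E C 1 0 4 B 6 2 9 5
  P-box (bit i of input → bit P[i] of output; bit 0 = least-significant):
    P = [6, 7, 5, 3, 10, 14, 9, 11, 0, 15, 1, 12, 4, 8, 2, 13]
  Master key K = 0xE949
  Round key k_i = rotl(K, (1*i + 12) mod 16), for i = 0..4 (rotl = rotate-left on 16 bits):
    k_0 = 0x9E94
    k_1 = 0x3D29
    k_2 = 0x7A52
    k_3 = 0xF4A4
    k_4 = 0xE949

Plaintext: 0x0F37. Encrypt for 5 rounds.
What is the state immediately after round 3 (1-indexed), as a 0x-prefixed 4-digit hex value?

s_0 = plaintext = 0x0F37
s_1 = Round(s_0, k_0) = 0xF1BF
s_2 = Round(s_1, k_1) = 0xF15C
s_3 = Round(s_2, k_2) = 0xF4E7
s_4 = Round(s_3, k_3) = 0x789B
s_5 = Round(s_4, k_4) = 0xC984

0xF4E7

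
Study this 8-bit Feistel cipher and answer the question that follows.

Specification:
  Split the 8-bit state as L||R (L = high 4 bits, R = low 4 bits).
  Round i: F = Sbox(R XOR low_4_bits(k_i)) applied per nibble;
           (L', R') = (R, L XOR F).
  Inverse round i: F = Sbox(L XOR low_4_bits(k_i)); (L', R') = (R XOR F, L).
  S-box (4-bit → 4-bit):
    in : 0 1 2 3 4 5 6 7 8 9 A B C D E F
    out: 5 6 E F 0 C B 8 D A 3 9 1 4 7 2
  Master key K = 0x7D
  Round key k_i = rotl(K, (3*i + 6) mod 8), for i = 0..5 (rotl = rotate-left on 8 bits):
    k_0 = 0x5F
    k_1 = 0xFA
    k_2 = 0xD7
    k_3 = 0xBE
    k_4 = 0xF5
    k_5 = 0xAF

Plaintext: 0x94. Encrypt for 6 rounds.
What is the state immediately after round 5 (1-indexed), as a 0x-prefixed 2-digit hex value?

s_0 = plaintext = 0x94
s_1 = Round(s_0, k_0) = 0x40
s_2 = Round(s_1, k_1) = 0x07
s_3 = Round(s_2, k_2) = 0x75
s_4 = Round(s_3, k_3) = 0x5E
s_5 = Round(s_4, k_4) = 0xEC
s_6 = Round(s_5, k_5) = 0xC1

0xEC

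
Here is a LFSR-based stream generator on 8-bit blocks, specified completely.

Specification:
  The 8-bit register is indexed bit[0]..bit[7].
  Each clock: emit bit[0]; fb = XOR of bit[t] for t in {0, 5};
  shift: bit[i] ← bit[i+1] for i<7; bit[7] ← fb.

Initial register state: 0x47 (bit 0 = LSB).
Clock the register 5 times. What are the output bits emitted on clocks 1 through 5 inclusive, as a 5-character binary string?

reg_0 = 0x47
clock 1: out=1, reg = 0xA3
clock 2: out=1, reg = 0x51
clock 3: out=1, reg = 0xA8
clock 4: out=0, reg = 0xD4
clock 5: out=0, reg = 0x6A

11100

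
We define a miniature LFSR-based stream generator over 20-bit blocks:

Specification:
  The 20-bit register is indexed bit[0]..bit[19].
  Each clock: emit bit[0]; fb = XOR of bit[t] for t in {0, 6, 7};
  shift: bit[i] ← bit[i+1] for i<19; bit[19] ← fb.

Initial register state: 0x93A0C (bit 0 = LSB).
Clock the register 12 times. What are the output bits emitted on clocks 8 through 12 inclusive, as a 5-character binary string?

reg_0 = 0x93A0C
clock 1: out=0, reg = 0x49D06
clock 2: out=0, reg = 0x24E83
clock 3: out=1, reg = 0x12741
clock 4: out=1, reg = 0x093A0
clock 5: out=0, reg = 0x849D0
clock 6: out=0, reg = 0x424E8
clock 7: out=0, reg = 0x21274
clock 8: out=0, reg = 0x9093A
clock 9: out=0, reg = 0x4849D
clock 10: out=1, reg = 0x2424E
clock 11: out=0, reg = 0x92127
clock 12: out=1, reg = 0xC9093

00101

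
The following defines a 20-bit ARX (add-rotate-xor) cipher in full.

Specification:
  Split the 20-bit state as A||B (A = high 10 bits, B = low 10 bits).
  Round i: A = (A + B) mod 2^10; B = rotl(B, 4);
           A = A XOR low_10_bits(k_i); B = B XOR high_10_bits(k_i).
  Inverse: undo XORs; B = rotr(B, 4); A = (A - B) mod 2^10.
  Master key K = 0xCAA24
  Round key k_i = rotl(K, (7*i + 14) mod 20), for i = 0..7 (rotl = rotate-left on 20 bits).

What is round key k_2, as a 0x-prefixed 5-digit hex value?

0xA24CA

K = 0xCAA24
k_0 = rotl(K, (7*0+14) mod 20) = rotl(K, 14) = 0x932A8
k_1 = rotl(K, (7*1+14) mod 20) = rotl(K, 1) = 0x95449
k_2 = rotl(K, (7*2+14) mod 20) = rotl(K, 8) = 0xA24CA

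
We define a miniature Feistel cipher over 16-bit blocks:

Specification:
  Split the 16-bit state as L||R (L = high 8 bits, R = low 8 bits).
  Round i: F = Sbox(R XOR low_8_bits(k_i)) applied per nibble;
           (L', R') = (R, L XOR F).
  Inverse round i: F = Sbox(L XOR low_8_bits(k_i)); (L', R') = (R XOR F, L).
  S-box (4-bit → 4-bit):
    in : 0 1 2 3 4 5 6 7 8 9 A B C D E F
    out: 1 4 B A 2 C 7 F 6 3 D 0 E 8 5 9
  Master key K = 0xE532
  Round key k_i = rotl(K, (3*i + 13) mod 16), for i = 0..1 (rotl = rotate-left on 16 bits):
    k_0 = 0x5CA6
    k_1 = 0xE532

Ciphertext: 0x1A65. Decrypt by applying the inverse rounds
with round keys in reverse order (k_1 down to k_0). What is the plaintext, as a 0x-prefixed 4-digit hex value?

0xE6D3

s_0 = ciphertext = 0x1A65
s_1 = InvRound(s_0, k_1) = 0xD31A
s_2 = InvRound(s_1, k_0) = 0xE6D3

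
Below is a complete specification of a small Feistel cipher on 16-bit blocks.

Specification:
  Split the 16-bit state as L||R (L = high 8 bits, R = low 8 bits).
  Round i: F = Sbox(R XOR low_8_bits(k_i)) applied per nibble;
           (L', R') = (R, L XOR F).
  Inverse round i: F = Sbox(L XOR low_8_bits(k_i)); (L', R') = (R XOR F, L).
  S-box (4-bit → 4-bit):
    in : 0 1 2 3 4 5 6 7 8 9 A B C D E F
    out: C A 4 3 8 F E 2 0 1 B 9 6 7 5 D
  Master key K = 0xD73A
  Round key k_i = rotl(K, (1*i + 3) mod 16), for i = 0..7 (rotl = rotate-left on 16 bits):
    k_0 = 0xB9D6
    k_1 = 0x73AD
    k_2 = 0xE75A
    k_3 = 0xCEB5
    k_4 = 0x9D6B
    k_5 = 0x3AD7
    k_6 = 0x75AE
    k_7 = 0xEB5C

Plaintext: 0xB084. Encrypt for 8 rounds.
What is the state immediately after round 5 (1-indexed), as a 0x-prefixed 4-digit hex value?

0x03A9

s_0 = plaintext = 0xB084
s_1 = Round(s_0, k_0) = 0x8444
s_2 = Round(s_1, k_1) = 0x44D5
s_3 = Round(s_2, k_2) = 0xD549
s_4 = Round(s_3, k_3) = 0x4903
s_5 = Round(s_4, k_4) = 0x03A9
s_6 = Round(s_5, k_5) = 0xA926
s_7 = Round(s_6, k_6) = 0x26A9
s_8 = Round(s_7, k_7) = 0xA9F9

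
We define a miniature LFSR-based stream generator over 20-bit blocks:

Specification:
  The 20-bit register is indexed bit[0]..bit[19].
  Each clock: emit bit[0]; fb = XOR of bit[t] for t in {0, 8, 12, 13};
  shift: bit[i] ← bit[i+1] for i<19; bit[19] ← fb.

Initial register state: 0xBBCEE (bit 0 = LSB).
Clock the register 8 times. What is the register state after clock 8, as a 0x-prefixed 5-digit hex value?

0xB4BBC

reg_0 = 0xBBCEE
clock 1: out=0, reg = 0x5DE77
clock 2: out=1, reg = 0x2EF3B
clock 3: out=1, reg = 0x9779D
clock 4: out=1, reg = 0x4BBCE
clock 5: out=0, reg = 0xA5DE7
clock 6: out=1, reg = 0xD2EF3
clock 7: out=1, reg = 0x69779
clock 8: out=1, reg = 0xB4BBC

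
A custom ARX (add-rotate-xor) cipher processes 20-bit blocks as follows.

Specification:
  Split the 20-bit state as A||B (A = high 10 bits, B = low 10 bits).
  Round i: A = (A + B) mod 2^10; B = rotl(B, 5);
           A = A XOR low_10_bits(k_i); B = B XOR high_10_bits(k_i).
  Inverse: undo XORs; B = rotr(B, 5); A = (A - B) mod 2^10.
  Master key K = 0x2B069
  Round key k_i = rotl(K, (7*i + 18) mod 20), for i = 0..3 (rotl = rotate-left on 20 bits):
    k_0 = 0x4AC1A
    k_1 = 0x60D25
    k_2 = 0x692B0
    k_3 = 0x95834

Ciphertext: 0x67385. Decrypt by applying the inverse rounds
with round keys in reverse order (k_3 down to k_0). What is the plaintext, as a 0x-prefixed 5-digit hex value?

0xF15B4

s_0 = ciphertext = 0x67385
s_1 = InvRound(s_0, k_3) = 0xCEA6E
s_2 = InvRound(s_1, k_2) = 0x0B15E
s_3 = InvRound(s_2, k_1) = 0x58FA6
s_4 = InvRound(s_3, k_0) = 0xF15B4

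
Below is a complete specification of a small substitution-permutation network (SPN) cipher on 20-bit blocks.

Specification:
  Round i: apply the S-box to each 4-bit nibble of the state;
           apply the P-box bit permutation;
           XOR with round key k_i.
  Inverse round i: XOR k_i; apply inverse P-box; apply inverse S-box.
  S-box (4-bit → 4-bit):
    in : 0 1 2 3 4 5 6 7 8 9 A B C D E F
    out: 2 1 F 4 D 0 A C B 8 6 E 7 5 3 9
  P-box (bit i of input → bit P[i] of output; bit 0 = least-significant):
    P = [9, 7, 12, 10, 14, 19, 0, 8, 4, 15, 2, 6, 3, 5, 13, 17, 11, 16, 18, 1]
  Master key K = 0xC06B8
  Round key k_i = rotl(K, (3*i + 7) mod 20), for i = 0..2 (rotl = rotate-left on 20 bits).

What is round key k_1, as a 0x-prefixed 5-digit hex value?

0xAE301

K = 0xC06B8
k_0 = rotl(K, (3*0+7) mod 20) = rotl(K, 7) = 0x35C60
k_1 = rotl(K, (3*1+7) mod 20) = rotl(K, 10) = 0xAE301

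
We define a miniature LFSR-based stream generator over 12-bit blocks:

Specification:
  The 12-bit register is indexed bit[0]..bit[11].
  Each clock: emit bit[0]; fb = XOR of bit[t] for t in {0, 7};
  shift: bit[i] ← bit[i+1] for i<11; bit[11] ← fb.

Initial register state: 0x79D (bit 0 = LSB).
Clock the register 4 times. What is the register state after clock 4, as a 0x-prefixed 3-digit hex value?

0x279

reg_0 = 0x79D
clock 1: out=1, reg = 0x3CE
clock 2: out=0, reg = 0x9E7
clock 3: out=1, reg = 0x4F3
clock 4: out=1, reg = 0x279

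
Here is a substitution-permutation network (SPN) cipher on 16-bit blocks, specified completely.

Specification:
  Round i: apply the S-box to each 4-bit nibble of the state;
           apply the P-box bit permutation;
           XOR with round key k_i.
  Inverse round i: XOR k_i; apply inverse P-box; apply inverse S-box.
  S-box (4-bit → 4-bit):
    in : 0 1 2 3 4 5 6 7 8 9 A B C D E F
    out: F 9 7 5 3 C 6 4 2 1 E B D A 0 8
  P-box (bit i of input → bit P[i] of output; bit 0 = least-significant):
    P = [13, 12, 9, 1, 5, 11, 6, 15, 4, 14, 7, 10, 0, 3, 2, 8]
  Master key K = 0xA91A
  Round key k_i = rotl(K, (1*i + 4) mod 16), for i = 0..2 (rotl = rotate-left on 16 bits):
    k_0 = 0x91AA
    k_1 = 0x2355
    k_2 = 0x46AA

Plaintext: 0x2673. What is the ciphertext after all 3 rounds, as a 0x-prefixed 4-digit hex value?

s_0 = plaintext = 0x2673
s_1 = Round(s_0, k_0) = 0xF367
s_2 = Round(s_1, k_1) = 0x2885
s_3 = Round(s_2, k_2) = 0x0CA5

0x0CA5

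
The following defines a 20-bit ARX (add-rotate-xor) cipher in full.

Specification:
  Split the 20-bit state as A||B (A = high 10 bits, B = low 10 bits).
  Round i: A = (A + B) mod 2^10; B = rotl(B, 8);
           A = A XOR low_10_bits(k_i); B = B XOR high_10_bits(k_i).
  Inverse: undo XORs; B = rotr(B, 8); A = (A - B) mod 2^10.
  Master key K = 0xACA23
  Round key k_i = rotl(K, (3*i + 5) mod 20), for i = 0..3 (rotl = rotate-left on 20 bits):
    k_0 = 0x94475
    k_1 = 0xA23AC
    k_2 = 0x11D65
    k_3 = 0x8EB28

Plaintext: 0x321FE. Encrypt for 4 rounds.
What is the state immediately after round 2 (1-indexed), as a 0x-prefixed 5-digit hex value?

0x53483

s_0 = plaintext = 0x321FE
s_1 = Round(s_0, k_0) = 0xACC2E
s_2 = Round(s_1, k_1) = 0x53483
s_3 = Round(s_2, k_2) = 0x2D767
s_4 = Round(s_3, k_3) = 0xCD1E3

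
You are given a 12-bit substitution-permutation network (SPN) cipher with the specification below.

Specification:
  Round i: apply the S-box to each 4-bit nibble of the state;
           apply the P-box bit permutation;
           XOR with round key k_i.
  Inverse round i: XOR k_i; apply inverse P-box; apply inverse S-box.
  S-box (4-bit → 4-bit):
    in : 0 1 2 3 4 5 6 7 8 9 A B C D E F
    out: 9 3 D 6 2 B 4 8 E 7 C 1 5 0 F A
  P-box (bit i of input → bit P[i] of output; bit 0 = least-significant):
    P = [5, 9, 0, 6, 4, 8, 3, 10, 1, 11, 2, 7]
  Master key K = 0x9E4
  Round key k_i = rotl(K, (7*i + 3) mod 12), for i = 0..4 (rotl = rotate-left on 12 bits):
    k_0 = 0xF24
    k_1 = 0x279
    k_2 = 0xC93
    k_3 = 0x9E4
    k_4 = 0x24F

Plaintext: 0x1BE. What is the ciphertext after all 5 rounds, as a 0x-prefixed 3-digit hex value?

0x9AA

s_0 = plaintext = 0x1BE
s_1 = Round(s_0, k_0) = 0x557
s_2 = Round(s_1, k_1) = 0xFAB
s_3 = Round(s_2, k_2) = 0x03B
s_4 = Round(s_3, k_3) = 0x84E
s_5 = Round(s_4, k_4) = 0x9AA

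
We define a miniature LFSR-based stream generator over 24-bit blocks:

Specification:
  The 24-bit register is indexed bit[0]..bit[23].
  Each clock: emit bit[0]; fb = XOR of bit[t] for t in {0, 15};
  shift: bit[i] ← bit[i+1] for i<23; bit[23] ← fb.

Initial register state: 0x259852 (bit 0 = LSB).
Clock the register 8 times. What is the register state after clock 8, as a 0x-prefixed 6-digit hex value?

0x192598

reg_0 = 0x259852
clock 1: out=0, reg = 0x92CC29
clock 2: out=1, reg = 0x496614
clock 3: out=0, reg = 0x24B30A
clock 4: out=0, reg = 0x925985
clock 5: out=1, reg = 0xC92CC2
clock 6: out=0, reg = 0x649661
clock 7: out=1, reg = 0x324B30
clock 8: out=0, reg = 0x192598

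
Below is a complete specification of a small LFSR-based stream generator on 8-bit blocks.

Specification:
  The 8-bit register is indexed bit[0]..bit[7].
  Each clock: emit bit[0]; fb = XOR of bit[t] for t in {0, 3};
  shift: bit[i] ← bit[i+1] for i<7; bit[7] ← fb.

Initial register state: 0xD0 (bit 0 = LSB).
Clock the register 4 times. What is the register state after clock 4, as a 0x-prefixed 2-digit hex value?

0xAD

reg_0 = 0xD0
clock 1: out=0, reg = 0x68
clock 2: out=0, reg = 0xB4
clock 3: out=0, reg = 0x5A
clock 4: out=0, reg = 0xAD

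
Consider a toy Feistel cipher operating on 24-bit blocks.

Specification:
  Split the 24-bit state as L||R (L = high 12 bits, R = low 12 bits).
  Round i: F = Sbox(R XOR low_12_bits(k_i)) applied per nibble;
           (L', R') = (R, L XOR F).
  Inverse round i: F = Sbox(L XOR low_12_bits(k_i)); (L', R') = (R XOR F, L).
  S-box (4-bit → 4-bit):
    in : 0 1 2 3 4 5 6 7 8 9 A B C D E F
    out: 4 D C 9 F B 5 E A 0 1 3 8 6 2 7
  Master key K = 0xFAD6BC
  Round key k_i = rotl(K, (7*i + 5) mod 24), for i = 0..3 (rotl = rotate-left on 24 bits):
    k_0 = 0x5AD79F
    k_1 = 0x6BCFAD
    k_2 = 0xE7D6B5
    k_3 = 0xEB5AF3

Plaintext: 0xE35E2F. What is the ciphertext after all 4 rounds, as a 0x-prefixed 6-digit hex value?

0x5AD485

s_0 = plaintext = 0xE35E2F
s_1 = Round(s_0, k_0) = 0xE2FE01
s_2 = Round(s_1, k_1) = 0xE01337
s_3 = Round(s_2, k_2) = 0x3375AD
s_4 = Round(s_3, k_3) = 0x5AD485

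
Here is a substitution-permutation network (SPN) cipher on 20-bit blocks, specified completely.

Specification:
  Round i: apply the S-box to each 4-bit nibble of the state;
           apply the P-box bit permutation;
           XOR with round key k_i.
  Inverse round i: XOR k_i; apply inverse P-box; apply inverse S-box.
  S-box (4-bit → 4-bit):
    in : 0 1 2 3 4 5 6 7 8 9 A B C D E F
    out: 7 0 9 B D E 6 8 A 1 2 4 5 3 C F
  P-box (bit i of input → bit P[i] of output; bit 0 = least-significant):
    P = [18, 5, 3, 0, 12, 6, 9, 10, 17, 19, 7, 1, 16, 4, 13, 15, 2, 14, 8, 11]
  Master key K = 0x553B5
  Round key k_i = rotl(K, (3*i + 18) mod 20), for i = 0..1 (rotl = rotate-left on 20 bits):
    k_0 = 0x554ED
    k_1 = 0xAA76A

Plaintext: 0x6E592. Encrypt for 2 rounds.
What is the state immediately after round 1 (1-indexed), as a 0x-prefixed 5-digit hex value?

0x9A56E

s_0 = plaintext = 0x6E592
s_1 = Round(s_0, k_0) = 0x9A56E
s_2 = Round(s_1, k_1) = 0x2A5B5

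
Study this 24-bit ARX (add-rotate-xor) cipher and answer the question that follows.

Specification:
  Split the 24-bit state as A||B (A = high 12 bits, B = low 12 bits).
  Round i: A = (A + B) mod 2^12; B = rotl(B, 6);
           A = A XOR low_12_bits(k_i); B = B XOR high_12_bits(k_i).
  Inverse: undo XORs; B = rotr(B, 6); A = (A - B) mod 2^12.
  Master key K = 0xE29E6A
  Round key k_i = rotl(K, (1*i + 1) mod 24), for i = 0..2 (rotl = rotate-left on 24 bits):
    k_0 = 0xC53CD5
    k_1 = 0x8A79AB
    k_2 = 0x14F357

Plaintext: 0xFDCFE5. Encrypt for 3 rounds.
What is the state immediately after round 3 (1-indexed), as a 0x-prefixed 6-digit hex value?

0x6C9D81

s_0 = plaintext = 0xFDCFE5
s_1 = Round(s_0, k_0) = 0x31452C
s_2 = Round(s_1, k_1) = 0x1EB3B3
s_3 = Round(s_2, k_2) = 0x6C9D81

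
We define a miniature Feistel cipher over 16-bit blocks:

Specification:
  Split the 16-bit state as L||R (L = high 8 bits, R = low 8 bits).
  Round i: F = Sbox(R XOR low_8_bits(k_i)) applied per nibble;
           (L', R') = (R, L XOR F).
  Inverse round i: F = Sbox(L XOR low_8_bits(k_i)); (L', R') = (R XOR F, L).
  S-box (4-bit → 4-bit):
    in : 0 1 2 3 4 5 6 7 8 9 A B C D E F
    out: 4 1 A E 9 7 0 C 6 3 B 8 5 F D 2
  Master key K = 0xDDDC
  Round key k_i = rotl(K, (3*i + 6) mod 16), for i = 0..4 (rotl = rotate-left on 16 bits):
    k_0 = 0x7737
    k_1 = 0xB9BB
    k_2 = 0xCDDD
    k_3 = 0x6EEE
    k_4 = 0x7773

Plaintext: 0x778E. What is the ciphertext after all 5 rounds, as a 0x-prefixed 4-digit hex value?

s_0 = plaintext = 0x778E
s_1 = Round(s_0, k_0) = 0x8EF4
s_2 = Round(s_1, k_1) = 0xF41C
s_3 = Round(s_2, k_2) = 0x1CA5
s_4 = Round(s_3, k_3) = 0xA584
s_5 = Round(s_4, k_4) = 0x8489

0x8489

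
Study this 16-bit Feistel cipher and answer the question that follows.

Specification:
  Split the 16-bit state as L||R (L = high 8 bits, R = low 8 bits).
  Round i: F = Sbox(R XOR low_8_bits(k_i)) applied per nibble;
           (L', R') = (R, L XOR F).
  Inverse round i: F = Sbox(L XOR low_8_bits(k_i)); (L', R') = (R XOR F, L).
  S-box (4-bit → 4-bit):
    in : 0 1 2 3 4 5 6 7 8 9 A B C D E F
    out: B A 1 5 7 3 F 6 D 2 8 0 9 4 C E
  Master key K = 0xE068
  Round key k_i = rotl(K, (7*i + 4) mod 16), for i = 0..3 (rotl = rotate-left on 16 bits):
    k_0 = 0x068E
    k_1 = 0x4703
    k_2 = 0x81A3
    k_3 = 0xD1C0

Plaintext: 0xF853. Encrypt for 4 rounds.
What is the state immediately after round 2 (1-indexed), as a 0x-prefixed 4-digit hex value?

s_0 = plaintext = 0xF853
s_1 = Round(s_0, k_0) = 0x53BC
s_2 = Round(s_1, k_1) = 0xBC5D
s_3 = Round(s_2, k_2) = 0x5D50
s_4 = Round(s_3, k_3) = 0x5076

0xBC5D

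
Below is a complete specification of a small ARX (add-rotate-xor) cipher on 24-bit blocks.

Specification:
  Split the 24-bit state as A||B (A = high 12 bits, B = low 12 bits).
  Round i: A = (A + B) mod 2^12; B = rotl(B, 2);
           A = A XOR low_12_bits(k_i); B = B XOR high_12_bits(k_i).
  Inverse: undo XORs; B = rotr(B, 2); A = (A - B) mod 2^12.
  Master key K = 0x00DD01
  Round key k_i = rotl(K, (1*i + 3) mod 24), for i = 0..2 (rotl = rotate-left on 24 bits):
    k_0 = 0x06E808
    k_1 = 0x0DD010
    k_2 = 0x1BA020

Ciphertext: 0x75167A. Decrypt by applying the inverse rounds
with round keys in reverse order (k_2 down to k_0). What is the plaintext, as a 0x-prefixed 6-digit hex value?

0x445509

s_0 = ciphertext = 0x75167A
s_1 = InvRound(s_0, k_2) = 0x5811F0
s_2 = InvRound(s_1, k_1) = 0x14644B
s_3 = InvRound(s_2, k_0) = 0x445509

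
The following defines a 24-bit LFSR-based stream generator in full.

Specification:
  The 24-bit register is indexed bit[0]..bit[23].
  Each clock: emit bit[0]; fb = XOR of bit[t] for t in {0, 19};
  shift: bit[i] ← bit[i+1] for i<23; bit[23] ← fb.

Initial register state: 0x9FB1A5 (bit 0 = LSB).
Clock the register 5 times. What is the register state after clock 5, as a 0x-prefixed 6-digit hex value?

reg_0 = 0x9FB1A5
clock 1: out=1, reg = 0x4FD8D2
clock 2: out=0, reg = 0xA7EC69
clock 3: out=1, reg = 0xD3F634
clock 4: out=0, reg = 0x69FB1A
clock 5: out=0, reg = 0xB4FD8D

0xB4FD8D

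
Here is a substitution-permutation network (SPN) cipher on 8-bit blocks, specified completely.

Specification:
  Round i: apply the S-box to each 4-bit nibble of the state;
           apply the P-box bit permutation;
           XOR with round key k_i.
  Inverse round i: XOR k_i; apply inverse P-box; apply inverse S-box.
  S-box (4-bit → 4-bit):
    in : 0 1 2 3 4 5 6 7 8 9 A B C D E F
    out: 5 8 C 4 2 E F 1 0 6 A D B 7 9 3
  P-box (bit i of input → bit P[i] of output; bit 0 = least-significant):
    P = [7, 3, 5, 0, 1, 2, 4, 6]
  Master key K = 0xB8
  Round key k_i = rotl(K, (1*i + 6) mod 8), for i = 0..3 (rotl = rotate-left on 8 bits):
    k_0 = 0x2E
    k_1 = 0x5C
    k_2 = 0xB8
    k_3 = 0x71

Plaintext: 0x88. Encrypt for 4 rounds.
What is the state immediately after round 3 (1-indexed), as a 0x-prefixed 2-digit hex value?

s_0 = plaintext = 0x88
s_1 = Round(s_0, k_0) = 0x2E
s_2 = Round(s_1, k_1) = 0x8D
s_3 = Round(s_2, k_2) = 0x10
s_4 = Round(s_3, k_3) = 0x91

0x10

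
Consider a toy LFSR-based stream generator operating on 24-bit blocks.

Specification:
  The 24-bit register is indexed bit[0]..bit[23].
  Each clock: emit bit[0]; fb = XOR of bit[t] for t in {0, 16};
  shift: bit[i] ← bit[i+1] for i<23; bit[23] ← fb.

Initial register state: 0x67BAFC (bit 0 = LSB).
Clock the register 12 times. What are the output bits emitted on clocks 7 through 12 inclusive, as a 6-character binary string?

reg_0 = 0x67BAFC
clock 1: out=0, reg = 0xB3DD7E
clock 2: out=0, reg = 0xD9EEBF
clock 3: out=1, reg = 0x6CF75F
clock 4: out=1, reg = 0xB67BAF
clock 5: out=1, reg = 0xDB3DD7
clock 6: out=1, reg = 0x6D9EEB
clock 7: out=1, reg = 0x36CF75
clock 8: out=1, reg = 0x9B67BA
clock 9: out=0, reg = 0xCDB3DD
clock 10: out=1, reg = 0x66D9EE
clock 11: out=0, reg = 0x336CF7
clock 12: out=1, reg = 0x19B67B

110101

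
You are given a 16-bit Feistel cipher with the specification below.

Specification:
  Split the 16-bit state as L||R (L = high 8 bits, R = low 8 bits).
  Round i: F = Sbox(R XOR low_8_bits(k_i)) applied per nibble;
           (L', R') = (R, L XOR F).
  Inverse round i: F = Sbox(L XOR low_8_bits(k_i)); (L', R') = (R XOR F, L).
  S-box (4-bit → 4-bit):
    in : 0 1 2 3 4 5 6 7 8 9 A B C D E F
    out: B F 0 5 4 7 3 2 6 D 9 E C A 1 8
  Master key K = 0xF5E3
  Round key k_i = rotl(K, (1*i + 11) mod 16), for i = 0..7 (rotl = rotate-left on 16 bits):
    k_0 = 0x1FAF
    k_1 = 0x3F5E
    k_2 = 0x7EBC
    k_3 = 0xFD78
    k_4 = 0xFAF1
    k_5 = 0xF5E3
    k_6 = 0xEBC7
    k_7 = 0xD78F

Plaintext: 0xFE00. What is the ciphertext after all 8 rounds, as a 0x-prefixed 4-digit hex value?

s_0 = plaintext = 0xFE00
s_1 = Round(s_0, k_0) = 0x0066
s_2 = Round(s_1, k_1) = 0x6656
s_3 = Round(s_2, k_2) = 0x567F
s_4 = Round(s_3, k_3) = 0x7FE4
s_5 = Round(s_4, k_4) = 0xE488
s_6 = Round(s_5, k_5) = 0x88DA
s_7 = Round(s_6, k_6) = 0xDA72
s_8 = Round(s_7, k_7) = 0x7250

0x7250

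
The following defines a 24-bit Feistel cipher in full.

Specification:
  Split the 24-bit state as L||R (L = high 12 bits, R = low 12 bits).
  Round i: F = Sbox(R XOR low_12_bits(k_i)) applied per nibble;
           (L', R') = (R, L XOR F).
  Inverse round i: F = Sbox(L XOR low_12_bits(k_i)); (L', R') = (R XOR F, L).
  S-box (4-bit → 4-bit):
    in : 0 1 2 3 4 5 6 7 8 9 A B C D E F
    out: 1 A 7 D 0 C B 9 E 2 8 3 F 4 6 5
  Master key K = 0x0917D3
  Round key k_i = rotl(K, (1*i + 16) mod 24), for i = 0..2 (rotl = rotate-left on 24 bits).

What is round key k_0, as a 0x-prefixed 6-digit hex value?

0xD30917

K = 0x0917D3
k_0 = rotl(K, (1*0+16) mod 24) = rotl(K, 16) = 0xD30917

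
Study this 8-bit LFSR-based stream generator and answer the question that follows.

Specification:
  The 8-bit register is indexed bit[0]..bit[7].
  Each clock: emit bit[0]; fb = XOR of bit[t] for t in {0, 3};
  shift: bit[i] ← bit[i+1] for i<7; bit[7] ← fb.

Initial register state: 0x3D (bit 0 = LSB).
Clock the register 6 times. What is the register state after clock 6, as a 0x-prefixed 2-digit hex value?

reg_0 = 0x3D
clock 1: out=1, reg = 0x1E
clock 2: out=0, reg = 0x8F
clock 3: out=1, reg = 0x47
clock 4: out=1, reg = 0xA3
clock 5: out=1, reg = 0xD1
clock 6: out=1, reg = 0xE8

0xE8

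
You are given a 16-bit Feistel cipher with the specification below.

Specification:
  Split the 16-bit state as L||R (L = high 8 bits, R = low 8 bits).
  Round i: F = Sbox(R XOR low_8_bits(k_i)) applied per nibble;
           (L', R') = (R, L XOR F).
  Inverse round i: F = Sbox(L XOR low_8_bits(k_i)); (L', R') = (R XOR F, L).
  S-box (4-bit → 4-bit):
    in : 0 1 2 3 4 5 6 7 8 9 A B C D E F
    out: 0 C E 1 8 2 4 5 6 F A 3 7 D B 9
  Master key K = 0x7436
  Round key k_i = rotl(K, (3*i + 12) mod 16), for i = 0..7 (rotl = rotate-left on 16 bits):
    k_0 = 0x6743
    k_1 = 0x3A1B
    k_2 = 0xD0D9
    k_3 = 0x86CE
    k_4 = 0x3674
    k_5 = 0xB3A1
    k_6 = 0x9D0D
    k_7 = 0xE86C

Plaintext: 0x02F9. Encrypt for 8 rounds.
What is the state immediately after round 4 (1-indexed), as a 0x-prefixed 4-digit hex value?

s_0 = plaintext = 0x02F9
s_1 = Round(s_0, k_0) = 0xF938
s_2 = Round(s_1, k_1) = 0x3818
s_3 = Round(s_2, k_2) = 0x1844
s_4 = Round(s_3, k_3) = 0x4472
s_5 = Round(s_4, k_4) = 0x7240
s_6 = Round(s_5, k_5) = 0x40CE
s_7 = Round(s_6, k_6) = 0xCE31
s_8 = Round(s_7, k_7) = 0x31E3

0x4472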